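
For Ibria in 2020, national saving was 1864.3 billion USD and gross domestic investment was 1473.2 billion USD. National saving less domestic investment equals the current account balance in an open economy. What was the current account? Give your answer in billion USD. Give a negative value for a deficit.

CA = S - I = 1864.3 - 1473.2 = 391.1

391.1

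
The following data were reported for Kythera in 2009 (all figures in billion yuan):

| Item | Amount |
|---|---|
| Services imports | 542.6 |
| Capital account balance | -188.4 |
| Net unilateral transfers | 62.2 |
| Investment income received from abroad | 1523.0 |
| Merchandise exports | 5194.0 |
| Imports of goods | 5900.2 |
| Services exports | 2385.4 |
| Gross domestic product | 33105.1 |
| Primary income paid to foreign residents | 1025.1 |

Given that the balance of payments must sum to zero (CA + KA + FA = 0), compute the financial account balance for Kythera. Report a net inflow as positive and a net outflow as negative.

Goods balance = 5194.0 - 5900.2 = -706.2
Services balance = 2385.4 - 542.6 = 1842.8
Trade balance (goods + services) = -706.2 + 1842.8 = 1136.6
Net primary income = 1523.0 - 1025.1 = 497.9
Net secondary income = 62.2
Current account = 1136.6 + 497.9 + 62.2 = 1696.7
Financial account = -(1696.7 + (-188.4)) = -1508.3

-1508.3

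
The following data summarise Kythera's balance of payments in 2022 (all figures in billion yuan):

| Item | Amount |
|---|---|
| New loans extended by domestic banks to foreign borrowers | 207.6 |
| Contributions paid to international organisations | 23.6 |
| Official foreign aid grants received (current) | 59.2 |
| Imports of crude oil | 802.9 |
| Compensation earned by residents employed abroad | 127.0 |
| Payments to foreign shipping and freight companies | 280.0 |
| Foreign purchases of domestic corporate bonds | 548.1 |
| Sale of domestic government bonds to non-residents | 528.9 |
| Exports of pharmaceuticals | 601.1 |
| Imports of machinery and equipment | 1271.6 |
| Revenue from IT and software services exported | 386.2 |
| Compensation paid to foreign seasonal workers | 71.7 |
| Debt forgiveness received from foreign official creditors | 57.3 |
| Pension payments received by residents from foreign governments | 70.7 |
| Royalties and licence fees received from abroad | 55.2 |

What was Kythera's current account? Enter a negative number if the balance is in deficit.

Goods: -802.9 + 601.1 - 1271.6 = -1473.4
Services: 55.2 + 386.2 - 280.0 = 161.4
Primary income: -71.7 + 127.0 = 55.3
Secondary income: 70.7 + 59.2 - 23.6 = 106.3
Current account = (-1473.4) + 161.4 + 55.3 + 106.3 = -1150.4
(Excluded from the current account — financial account: new loans extended by domestic banks to foreign borrowers 207.6, foreign purchases of domestic corporate bonds 548.1, sale of domestic government bonds to non-residents 528.9; capital account: debt forgiveness received from foreign official creditors 57.3.)

-1150.4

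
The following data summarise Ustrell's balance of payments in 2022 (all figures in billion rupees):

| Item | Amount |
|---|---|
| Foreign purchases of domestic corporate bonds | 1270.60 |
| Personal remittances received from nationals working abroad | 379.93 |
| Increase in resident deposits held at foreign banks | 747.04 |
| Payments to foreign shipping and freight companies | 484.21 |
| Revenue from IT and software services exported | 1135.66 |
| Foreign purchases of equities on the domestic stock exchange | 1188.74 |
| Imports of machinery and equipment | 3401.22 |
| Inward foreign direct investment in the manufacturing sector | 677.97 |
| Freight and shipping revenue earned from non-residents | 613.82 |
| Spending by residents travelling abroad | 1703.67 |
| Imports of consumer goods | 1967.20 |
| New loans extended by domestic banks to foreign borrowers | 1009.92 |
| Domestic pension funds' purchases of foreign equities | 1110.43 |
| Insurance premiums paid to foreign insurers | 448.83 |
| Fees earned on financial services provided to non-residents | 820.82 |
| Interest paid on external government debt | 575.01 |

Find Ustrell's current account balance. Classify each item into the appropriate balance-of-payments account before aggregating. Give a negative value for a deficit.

Goods: -1967.20 - 3401.22 = -5368.42
Services: 820.82 - 484.21 + 613.82 + 1135.66 - 1703.67 - 448.83 = -66.41
Primary income: -575.01
Secondary income: 379.93
Current account = (-5368.42) + (-66.41) + (-575.01) + 379.93 = -5629.91
(Excluded from the current account — financial account: foreign purchases of domestic corporate bonds 1270.60, increase in resident deposits held at foreign banks 747.04, foreign purchases of equities on the domestic stock exchange 1188.74, inward foreign direct investment in the manufacturing sector 677.97, new loans extended by domestic banks to foreign borrowers 1009.92, domestic pension funds' purchases of foreign equities 1110.43.)

-5629.91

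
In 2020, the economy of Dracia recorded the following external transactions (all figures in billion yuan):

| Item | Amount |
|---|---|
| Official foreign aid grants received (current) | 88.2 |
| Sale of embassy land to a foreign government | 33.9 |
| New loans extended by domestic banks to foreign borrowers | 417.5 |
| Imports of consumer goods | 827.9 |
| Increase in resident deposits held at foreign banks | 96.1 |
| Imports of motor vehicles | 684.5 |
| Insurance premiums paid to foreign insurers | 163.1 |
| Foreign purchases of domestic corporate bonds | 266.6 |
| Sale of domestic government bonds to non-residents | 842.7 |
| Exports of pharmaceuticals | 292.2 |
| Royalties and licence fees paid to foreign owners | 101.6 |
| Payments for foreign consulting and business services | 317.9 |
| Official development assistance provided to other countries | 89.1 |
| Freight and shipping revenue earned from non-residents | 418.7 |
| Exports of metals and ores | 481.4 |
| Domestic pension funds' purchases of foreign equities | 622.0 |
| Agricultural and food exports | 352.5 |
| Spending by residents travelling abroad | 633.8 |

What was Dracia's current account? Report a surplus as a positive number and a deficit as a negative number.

Goods: 292.2 - 827.9 + 481.4 + 352.5 - 684.5 = -386.3
Services: -317.9 - 163.1 - 633.8 + 418.7 - 101.6 = -797.7
Secondary income: 88.2 - 89.1 = -0.9
Current account = (-386.3) + (-797.7) + (-0.9) = -1184.9
(Excluded from the current account — capital account: sale of embassy land to a foreign government 33.9; financial account: new loans extended by domestic banks to foreign borrowers 417.5, increase in resident deposits held at foreign banks 96.1, foreign purchases of domestic corporate bonds 266.6, sale of domestic government bonds to non-residents 842.7, domestic pension funds' purchases of foreign equities 622.0.)

-1184.9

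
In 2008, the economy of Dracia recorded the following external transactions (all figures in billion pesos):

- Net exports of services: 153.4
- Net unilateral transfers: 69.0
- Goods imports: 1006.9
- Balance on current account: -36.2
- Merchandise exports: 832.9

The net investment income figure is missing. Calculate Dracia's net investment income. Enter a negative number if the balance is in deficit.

-84.6

Current account = goods balance + services balance + net primary income + net secondary income
Sum of the known components = 48.4
Net investment income = CA - (known components) = -36.2 - 48.4 = -84.6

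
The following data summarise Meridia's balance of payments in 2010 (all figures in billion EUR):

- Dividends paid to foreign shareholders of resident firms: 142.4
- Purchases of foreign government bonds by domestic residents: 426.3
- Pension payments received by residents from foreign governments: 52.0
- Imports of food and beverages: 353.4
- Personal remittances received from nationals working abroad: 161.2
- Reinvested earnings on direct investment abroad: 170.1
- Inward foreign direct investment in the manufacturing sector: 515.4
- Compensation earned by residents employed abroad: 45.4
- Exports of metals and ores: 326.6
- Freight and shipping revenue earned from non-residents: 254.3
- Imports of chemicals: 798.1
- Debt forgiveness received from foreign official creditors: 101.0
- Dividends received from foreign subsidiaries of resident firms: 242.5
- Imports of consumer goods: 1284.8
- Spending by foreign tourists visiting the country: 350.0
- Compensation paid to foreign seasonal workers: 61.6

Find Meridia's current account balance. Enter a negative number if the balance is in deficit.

Goods: -1284.8 - 353.4 + 326.6 - 798.1 = -2109.7
Services: 254.3 + 350.0 = 604.3
Primary income: 242.5 + 45.4 - 142.4 - 61.6 + 170.1 = 254.0
Secondary income: 52.0 + 161.2 = 213.2
Current account = (-2109.7) + 604.3 + 254.0 + 213.2 = -1038.2
(Excluded from the current account — financial account: purchases of foreign government bonds by domestic residents 426.3, inward foreign direct investment in the manufacturing sector 515.4; capital account: debt forgiveness received from foreign official creditors 101.0.)

-1038.2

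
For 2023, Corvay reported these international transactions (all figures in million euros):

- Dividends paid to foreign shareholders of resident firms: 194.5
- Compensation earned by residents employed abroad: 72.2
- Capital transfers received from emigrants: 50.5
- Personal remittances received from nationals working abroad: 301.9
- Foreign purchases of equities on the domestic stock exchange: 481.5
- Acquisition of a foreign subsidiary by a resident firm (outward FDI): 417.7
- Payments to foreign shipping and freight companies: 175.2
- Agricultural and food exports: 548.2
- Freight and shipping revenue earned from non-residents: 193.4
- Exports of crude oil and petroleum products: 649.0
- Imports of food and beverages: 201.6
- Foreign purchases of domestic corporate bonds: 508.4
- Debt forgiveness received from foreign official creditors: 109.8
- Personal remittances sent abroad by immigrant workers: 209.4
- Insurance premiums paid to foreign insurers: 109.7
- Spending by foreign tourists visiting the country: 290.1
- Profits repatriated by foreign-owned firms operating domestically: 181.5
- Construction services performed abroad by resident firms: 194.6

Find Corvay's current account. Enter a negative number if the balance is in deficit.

Goods: 548.2 - 201.6 + 649.0 = 995.6
Services: 193.4 - 175.2 + 194.6 - 109.7 + 290.1 = 393.2
Primary income: -194.5 + 72.2 - 181.5 = -303.8
Secondary income: 301.9 - 209.4 = 92.5
Current account = 995.6 + 393.2 + (-303.8) + 92.5 = 1177.5
(Excluded from the current account — capital account: capital transfers received from emigrants 50.5, debt forgiveness received from foreign official creditors 109.8; financial account: foreign purchases of equities on the domestic stock exchange 481.5, acquisition of a foreign subsidiary by a resident firm (outward FDI) 417.7, foreign purchases of domestic corporate bonds 508.4.)

1177.5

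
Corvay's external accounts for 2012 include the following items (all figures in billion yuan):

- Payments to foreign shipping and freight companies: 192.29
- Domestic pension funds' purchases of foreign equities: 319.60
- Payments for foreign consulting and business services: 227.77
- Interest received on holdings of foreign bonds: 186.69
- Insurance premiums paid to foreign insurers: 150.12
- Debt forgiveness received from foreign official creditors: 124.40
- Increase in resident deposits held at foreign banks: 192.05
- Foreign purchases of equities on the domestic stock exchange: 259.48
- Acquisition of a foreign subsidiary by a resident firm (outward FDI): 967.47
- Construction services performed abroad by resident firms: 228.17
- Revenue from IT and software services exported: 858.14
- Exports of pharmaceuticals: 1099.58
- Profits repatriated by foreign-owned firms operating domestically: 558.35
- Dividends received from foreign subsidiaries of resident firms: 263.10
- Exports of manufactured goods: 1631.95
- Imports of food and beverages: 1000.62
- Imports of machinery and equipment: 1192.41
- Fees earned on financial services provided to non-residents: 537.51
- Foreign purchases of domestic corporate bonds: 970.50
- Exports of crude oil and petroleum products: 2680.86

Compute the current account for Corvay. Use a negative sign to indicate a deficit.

Goods: 1631.95 + 1099.58 - 1000.62 - 1192.41 + 2680.86 = 3219.36
Services: 537.51 - 192.29 + 228.17 - 150.12 + 858.14 - 227.77 = 1053.64
Primary income: 186.69 + 263.10 - 558.35 = -108.56
Current account = 3219.36 + 1053.64 + (-108.56) = 4164.44
(Excluded from the current account — financial account: domestic pension funds' purchases of foreign equities 319.60, increase in resident deposits held at foreign banks 192.05, foreign purchases of equities on the domestic stock exchange 259.48, acquisition of a foreign subsidiary by a resident firm (outward FDI) 967.47, foreign purchases of domestic corporate bonds 970.50; capital account: debt forgiveness received from foreign official creditors 124.40.)

4164.44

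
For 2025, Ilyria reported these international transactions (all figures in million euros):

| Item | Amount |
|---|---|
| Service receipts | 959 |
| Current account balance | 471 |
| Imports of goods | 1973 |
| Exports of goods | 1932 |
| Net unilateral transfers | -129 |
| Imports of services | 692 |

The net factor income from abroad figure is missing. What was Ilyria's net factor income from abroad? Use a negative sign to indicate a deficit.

Current account = goods balance + services balance + net primary income + net secondary income
Sum of the known components = 97
Net factor income from abroad = CA - (known components) = 471 - 97 = 374

374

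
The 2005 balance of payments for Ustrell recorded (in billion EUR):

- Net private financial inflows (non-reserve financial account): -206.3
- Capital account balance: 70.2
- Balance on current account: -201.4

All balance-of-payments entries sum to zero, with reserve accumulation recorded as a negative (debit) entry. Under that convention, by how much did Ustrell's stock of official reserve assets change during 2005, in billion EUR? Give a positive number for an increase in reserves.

-337.5

Official reserve transactions balance = -((-201.4) + 70.2 + (-206.3)) = 337.5
An accumulation of reserves is recorded as a debit (negative entry), so the change in the stock of reserves is the negative of that balance.
Change in official reserves = -(337.5) = -337.5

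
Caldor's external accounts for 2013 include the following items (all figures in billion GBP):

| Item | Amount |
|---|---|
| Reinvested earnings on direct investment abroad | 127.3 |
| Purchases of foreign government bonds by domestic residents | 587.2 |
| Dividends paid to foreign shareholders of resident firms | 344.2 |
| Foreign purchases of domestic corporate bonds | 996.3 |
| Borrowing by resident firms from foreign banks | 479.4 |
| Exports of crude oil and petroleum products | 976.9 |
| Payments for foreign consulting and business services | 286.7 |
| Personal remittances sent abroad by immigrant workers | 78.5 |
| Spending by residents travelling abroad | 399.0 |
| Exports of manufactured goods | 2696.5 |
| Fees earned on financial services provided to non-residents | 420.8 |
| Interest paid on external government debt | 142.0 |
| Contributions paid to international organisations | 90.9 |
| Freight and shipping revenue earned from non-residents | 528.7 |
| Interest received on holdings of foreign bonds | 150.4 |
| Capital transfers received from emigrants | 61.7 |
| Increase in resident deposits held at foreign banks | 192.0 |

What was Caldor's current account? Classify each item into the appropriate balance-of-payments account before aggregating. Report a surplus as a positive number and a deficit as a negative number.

3559.3

Goods: 2696.5 + 976.9 = 3673.4
Services: -286.7 + 420.8 + 528.7 - 399.0 = 263.8
Primary income: -344.2 - 142.0 + 150.4 + 127.3 = -208.5
Secondary income: -90.9 - 78.5 = -169.4
Current account = 3673.4 + 263.8 + (-208.5) + (-169.4) = 3559.3
(Excluded from the current account — financial account: purchases of foreign government bonds by domestic residents 587.2, foreign purchases of domestic corporate bonds 996.3, borrowing by resident firms from foreign banks 479.4, increase in resident deposits held at foreign banks 192.0; capital account: capital transfers received from emigrants 61.7.)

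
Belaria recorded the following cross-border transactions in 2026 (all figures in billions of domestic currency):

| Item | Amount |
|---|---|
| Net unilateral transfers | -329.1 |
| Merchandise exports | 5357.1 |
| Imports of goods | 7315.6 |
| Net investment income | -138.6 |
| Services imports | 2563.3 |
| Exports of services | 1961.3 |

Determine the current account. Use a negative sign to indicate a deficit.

Goods balance = 5357.1 - 7315.6 = -1958.5
Services balance = 1961.3 - 2563.3 = -602.0
Trade balance (goods + services) = -1958.5 + (-602.0) = -2560.5
Net primary income = -138.6
Net secondary income = -329.1
Current account = -2560.5 + (-138.6) + (-329.1) = -3028.2

-3028.2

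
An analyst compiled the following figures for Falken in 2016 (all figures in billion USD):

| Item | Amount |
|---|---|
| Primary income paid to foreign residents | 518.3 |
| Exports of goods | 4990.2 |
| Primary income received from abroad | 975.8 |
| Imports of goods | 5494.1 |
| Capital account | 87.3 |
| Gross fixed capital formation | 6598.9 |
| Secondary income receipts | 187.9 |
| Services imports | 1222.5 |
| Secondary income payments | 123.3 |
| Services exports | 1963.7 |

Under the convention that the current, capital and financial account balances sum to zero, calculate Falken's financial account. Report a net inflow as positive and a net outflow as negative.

-846.7

Goods balance = 4990.2 - 5494.1 = -503.9
Services balance = 1963.7 - 1222.5 = 741.2
Trade balance (goods + services) = -503.9 + 741.2 = 237.3
Net primary income = 975.8 - 518.3 = 457.5
Net secondary income = 187.9 - 123.3 = 64.6
Current account = 237.3 + 457.5 + 64.6 = 759.4
Financial account = -(759.4 + 87.3) = -846.7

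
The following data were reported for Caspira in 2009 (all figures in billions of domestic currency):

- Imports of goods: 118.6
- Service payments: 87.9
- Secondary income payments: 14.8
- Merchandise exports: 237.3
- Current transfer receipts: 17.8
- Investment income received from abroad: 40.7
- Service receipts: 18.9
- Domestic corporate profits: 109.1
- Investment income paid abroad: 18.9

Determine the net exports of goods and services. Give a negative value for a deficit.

Goods balance = 237.3 - 118.6 = 118.7
Services balance = 18.9 - 87.9 = -69.0
Trade balance (goods + services) = 118.7 + (-69.0) = 49.7

49.7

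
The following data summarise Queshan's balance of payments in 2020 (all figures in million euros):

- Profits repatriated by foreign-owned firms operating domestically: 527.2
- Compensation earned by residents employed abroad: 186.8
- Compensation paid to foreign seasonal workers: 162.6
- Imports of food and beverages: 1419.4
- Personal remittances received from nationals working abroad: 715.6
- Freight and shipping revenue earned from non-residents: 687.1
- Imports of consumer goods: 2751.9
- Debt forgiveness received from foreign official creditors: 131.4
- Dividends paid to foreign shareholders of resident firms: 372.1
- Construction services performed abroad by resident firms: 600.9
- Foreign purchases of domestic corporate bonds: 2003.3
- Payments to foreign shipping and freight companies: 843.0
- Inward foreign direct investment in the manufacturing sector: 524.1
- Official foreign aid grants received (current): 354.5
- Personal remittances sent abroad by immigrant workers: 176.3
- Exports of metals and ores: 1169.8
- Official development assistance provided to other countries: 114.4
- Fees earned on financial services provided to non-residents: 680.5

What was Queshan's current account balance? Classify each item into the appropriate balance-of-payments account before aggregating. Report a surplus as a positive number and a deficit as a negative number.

-1971.7

Goods: 1169.8 - 1419.4 - 2751.9 = -3001.5
Services: 680.5 + 687.1 + 600.9 - 843.0 = 1125.5
Primary income: -527.2 + 186.8 - 372.1 - 162.6 = -875.1
Secondary income: -176.3 + 354.5 - 114.4 + 715.6 = 779.4
Current account = (-3001.5) + 1125.5 + (-875.1) + 779.4 = -1971.7
(Excluded from the current account — capital account: debt forgiveness received from foreign official creditors 131.4; financial account: foreign purchases of domestic corporate bonds 2003.3, inward foreign direct investment in the manufacturing sector 524.1.)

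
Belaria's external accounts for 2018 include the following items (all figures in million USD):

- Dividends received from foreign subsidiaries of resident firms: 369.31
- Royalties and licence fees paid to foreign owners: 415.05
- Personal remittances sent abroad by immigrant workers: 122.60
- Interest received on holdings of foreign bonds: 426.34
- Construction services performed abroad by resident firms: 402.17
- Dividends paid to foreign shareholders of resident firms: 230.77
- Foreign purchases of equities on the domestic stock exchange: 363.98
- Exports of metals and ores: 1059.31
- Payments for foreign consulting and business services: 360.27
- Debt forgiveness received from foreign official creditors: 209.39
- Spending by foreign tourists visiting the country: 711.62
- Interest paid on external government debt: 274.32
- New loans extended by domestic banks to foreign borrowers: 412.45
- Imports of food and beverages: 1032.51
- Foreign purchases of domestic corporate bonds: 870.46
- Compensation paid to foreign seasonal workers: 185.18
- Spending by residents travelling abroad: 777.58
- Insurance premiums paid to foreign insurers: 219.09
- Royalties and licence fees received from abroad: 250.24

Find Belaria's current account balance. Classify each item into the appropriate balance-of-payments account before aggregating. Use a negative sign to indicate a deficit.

-398.38

Goods: 1059.31 - 1032.51 = 26.80
Services: 711.62 - 415.05 + 402.17 - 360.27 - 777.58 - 219.09 + 250.24 = -407.96
Primary income: 369.31 - 230.77 - 274.32 + 426.34 - 185.18 = 105.38
Secondary income: -122.60
Current account = 26.80 + (-407.96) + 105.38 + (-122.60) = -398.38
(Excluded from the current account — financial account: foreign purchases of equities on the domestic stock exchange 363.98, new loans extended by domestic banks to foreign borrowers 412.45, foreign purchases of domestic corporate bonds 870.46; capital account: debt forgiveness received from foreign official creditors 209.39.)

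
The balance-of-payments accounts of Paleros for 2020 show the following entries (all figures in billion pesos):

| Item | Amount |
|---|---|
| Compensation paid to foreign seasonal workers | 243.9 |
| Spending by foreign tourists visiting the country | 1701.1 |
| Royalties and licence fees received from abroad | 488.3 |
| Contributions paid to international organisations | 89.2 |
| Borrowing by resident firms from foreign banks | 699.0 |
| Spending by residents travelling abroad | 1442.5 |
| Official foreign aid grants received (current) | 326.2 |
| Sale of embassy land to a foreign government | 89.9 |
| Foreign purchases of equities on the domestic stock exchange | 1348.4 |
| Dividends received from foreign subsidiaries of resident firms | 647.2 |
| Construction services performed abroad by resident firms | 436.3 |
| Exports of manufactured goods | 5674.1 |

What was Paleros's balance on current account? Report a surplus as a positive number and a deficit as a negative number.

7497.6

Goods: 5674.1
Services: 1701.1 - 1442.5 + 436.3 + 488.3 = 1183.2
Primary income: -243.9 + 647.2 = 403.3
Secondary income: -89.2 + 326.2 = 237.0
Current account = 5674.1 + 1183.2 + 403.3 + 237.0 = 7497.6
(Excluded from the current account — financial account: borrowing by resident firms from foreign banks 699.0, foreign purchases of equities on the domestic stock exchange 1348.4; capital account: sale of embassy land to a foreign government 89.9.)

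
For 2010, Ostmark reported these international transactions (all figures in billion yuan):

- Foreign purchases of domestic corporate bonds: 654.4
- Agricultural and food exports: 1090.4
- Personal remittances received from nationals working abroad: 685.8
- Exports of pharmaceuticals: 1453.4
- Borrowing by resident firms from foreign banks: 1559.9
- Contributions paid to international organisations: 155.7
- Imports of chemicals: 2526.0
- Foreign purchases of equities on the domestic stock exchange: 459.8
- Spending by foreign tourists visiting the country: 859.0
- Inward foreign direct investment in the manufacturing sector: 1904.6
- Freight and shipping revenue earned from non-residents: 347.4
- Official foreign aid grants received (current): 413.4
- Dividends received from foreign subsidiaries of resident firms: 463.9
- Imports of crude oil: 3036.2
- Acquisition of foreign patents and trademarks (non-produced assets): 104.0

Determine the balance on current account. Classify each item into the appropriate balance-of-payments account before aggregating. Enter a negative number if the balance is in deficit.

-404.6

Goods: 1090.4 + 1453.4 - 3036.2 - 2526.0 = -3018.4
Services: 347.4 + 859.0 = 1206.4
Primary income: 463.9
Secondary income: 413.4 - 155.7 + 685.8 = 943.5
Current account = (-3018.4) + 1206.4 + 463.9 + 943.5 = -404.6
(Excluded from the current account — financial account: foreign purchases of domestic corporate bonds 654.4, borrowing by resident firms from foreign banks 1559.9, foreign purchases of equities on the domestic stock exchange 459.8, inward foreign direct investment in the manufacturing sector 1904.6; capital account: acquisition of foreign patents and trademarks (non-produced assets) 104.0.)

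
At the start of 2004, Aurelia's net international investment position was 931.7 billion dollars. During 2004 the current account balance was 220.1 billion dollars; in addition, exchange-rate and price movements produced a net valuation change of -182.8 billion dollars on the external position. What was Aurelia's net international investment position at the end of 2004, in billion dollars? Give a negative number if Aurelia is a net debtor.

969.0

Change in NIIP = current account + net valuation change = 220.1 + (-182.8) = 37.3
End-of-year NIIP = 931.7 + 37.3 = 969.0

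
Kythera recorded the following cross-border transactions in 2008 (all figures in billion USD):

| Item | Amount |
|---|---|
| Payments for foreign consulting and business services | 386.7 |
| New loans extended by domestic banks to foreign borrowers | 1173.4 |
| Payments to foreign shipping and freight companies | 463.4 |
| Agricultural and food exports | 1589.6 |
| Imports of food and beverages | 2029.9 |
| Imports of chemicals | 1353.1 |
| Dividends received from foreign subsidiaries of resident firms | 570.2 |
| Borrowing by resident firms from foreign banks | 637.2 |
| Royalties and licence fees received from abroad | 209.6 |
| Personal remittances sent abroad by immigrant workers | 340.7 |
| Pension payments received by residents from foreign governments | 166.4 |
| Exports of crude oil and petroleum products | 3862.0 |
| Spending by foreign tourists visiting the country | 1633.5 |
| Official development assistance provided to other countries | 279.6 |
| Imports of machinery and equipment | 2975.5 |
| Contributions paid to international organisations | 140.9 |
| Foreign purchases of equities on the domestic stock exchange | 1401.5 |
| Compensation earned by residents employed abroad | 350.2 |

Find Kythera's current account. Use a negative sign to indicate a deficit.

Goods: -1353.1 - 2029.9 + 1589.6 - 2975.5 + 3862.0 = -906.9
Services: -463.4 - 386.7 + 1633.5 + 209.6 = 993.0
Primary income: 570.2 + 350.2 = 920.4
Secondary income: -340.7 + 166.4 - 140.9 - 279.6 = -594.8
Current account = (-906.9) + 993.0 + 920.4 + (-594.8) = 411.7
(Excluded from the current account — financial account: new loans extended by domestic banks to foreign borrowers 1173.4, borrowing by resident firms from foreign banks 637.2, foreign purchases of equities on the domestic stock exchange 1401.5.)

411.7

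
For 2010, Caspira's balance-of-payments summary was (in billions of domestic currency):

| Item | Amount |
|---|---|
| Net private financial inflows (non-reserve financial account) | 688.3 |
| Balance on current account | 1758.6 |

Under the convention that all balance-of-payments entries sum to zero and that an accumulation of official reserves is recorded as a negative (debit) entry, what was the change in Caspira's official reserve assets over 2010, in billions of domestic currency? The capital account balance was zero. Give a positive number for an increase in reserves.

2446.9

Official reserve transactions balance = -(1758.6 + 688.3) = -2446.9
An accumulation of reserves is recorded as a debit (negative entry), so the change in the stock of reserves is the negative of that balance.
Change in official reserves = -(-2446.9) = 2446.9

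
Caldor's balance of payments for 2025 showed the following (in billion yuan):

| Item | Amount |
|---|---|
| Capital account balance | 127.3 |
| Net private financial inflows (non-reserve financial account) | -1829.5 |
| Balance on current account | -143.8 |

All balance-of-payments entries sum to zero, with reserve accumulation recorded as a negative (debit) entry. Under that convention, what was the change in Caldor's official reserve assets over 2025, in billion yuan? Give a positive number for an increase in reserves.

Official reserve transactions balance = -((-143.8) + 127.3 + (-1829.5)) = 1846.0
An accumulation of reserves is recorded as a debit (negative entry), so the change in the stock of reserves is the negative of that balance.
Change in official reserves = -(1846.0) = -1846.0

-1846.0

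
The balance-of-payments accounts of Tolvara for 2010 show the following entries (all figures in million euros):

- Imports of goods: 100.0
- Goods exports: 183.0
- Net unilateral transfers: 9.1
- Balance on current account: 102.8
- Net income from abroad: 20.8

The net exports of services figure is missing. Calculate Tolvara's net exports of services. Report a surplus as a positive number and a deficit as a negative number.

-10.1

Current account = goods balance + services balance + net primary income + net secondary income
Sum of the known components = 112.9
Net exports of services = CA - (known components) = 102.8 - 112.9 = -10.1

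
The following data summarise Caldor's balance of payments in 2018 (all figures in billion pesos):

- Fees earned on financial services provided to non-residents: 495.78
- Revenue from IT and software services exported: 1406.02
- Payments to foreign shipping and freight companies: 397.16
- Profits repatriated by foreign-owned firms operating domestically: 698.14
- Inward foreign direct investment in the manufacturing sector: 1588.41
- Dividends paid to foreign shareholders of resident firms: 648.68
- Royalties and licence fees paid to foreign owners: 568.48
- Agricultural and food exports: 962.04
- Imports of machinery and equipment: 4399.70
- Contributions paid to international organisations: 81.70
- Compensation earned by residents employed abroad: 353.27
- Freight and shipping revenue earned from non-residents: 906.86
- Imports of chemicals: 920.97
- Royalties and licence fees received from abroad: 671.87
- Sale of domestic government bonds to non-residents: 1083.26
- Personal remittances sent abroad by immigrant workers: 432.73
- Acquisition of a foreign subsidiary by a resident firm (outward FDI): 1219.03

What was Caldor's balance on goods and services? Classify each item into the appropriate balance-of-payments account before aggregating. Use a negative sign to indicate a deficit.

-1843.74

Goods: -920.97 - 4399.70 + 962.04 = -4358.63
Services: -568.48 + 1406.02 + 495.78 + 671.87 + 906.86 - 397.16 = 2514.89
Trade balance = -4358.63 + 2514.89 = -1843.74
(Excluded from the trade balance — primary income: profits repatriated by foreign-owned firms operating domestically 698.14, dividends paid to foreign shareholders of resident firms 648.68, compensation earned by residents employed abroad 353.27; financial account: inward foreign direct investment in the manufacturing sector 1588.41, sale of domestic government bonds to non-residents 1083.26, acquisition of a foreign subsidiary by a resident firm (outward FDI) 1219.03; secondary income: contributions paid to international organisations 81.70, personal remittances sent abroad by immigrant workers 432.73.)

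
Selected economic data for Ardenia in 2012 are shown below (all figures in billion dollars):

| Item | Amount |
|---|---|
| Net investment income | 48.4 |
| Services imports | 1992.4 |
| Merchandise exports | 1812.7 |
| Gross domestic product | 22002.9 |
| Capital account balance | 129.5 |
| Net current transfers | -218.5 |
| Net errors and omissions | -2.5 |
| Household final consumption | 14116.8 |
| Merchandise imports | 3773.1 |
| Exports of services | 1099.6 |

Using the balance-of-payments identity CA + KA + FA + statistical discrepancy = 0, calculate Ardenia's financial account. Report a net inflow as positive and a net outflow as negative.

2896.3

Goods balance = 1812.7 - 3773.1 = -1960.4
Services balance = 1099.6 - 1992.4 = -892.8
Trade balance (goods + services) = -1960.4 + (-892.8) = -2853.2
Net primary income = 48.4
Net secondary income = -218.5
Current account = -2853.2 + 48.4 + (-218.5) = -3023.3
Financial account = -(-3023.3 + 129.5 + (-2.5)) = 2896.3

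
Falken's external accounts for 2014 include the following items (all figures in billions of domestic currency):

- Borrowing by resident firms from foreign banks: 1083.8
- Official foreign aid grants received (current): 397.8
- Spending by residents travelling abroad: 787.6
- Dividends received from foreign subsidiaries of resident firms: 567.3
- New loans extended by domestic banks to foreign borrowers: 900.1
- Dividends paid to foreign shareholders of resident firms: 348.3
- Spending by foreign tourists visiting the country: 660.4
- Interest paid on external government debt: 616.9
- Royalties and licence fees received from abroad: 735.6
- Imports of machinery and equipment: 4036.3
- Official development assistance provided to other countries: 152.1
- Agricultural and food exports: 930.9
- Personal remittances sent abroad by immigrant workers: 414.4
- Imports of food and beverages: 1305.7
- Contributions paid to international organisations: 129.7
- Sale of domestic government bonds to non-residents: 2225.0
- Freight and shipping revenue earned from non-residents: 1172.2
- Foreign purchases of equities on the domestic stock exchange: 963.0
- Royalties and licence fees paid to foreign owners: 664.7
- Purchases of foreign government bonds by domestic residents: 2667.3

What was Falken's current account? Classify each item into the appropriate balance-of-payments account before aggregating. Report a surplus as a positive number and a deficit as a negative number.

Goods: 930.9 - 4036.3 - 1305.7 = -4411.1
Services: 1172.2 + 660.4 + 735.6 - 664.7 - 787.6 = 1115.9
Primary income: -616.9 - 348.3 + 567.3 = -397.9
Secondary income: -129.7 - 414.4 - 152.1 + 397.8 = -298.4
Current account = (-4411.1) + 1115.9 + (-397.9) + (-298.4) = -3991.5
(Excluded from the current account — financial account: borrowing by resident firms from foreign banks 1083.8, new loans extended by domestic banks to foreign borrowers 900.1, sale of domestic government bonds to non-residents 2225.0, foreign purchases of equities on the domestic stock exchange 963.0, purchases of foreign government bonds by domestic residents 2667.3.)

-3991.5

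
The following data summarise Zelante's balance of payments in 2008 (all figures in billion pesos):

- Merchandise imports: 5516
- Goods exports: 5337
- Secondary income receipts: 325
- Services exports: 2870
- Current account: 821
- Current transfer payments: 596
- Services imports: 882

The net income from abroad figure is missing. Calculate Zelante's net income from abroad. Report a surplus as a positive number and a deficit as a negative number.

-717

Current account = goods balance + services balance + net primary income + net secondary income
Sum of the known components = 1538
Net income from abroad = CA - (known components) = 821 - 1538 = -717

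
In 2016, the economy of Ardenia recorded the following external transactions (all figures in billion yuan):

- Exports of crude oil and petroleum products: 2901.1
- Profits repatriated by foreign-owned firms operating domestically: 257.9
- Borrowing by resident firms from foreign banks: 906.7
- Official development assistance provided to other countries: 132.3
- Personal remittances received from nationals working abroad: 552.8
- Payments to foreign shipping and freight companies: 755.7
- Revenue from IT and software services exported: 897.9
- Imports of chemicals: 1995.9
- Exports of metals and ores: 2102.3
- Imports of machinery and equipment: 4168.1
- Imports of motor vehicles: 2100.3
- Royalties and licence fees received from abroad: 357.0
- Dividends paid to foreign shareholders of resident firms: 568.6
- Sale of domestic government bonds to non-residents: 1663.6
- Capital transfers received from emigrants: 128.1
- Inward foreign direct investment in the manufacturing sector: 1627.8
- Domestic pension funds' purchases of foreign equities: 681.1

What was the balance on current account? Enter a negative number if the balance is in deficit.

Goods: 2102.3 - 4168.1 - 1995.9 + 2901.1 - 2100.3 = -3260.9
Services: 357.0 + 897.9 - 755.7 = 499.2
Primary income: -257.9 - 568.6 = -826.5
Secondary income: -132.3 + 552.8 = 420.5
Current account = (-3260.9) + 499.2 + (-826.5) + 420.5 = -3167.7
(Excluded from the current account — financial account: borrowing by resident firms from foreign banks 906.7, sale of domestic government bonds to non-residents 1663.6, inward foreign direct investment in the manufacturing sector 1627.8, domestic pension funds' purchases of foreign equities 681.1; capital account: capital transfers received from emigrants 128.1.)

-3167.7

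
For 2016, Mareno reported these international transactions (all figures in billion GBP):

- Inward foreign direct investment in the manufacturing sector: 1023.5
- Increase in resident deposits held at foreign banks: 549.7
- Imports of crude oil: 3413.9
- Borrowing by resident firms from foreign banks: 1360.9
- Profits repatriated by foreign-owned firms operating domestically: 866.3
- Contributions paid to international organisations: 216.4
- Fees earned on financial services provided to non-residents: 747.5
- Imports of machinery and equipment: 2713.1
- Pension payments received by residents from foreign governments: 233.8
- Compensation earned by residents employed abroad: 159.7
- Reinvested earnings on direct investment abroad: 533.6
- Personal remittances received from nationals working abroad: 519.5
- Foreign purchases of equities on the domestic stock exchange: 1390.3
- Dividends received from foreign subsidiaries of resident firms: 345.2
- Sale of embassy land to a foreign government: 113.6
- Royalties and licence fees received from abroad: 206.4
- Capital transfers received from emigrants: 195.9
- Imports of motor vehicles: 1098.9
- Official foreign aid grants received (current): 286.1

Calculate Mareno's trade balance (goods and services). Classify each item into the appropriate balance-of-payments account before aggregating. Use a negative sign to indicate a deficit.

-6272.0

Goods: -1098.9 - 3413.9 - 2713.1 = -7225.9
Services: 206.4 + 747.5 = 953.9
Trade balance = -7225.9 + 953.9 = -6272.0
(Excluded from the trade balance — financial account: inward foreign direct investment in the manufacturing sector 1023.5, increase in resident deposits held at foreign banks 549.7, borrowing by resident firms from foreign banks 1360.9, foreign purchases of equities on the domestic stock exchange 1390.3; primary income: profits repatriated by foreign-owned firms operating domestically 866.3, compensation earned by residents employed abroad 159.7, reinvested earnings on direct investment abroad 533.6, dividends received from foreign subsidiaries of resident firms 345.2; secondary income: contributions paid to international organisations 216.4, pension payments received by residents from foreign governments 233.8, personal remittances received from nationals working abroad 519.5, official foreign aid grants received (current) 286.1; capital account: sale of embassy land to a foreign government 113.6, capital transfers received from emigrants 195.9.)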